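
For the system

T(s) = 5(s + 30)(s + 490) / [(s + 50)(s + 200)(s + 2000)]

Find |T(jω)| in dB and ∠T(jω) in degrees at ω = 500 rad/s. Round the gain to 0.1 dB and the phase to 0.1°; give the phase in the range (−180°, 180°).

At s = jω = j500:
zero (s+30): 30 + j500 → |·| = √(30²+500²) = √250900 ≈ 500.9, ∠ = arctan(500/30) ≈ 86.57°
zero (s+490): 490 + j500 → |·| = √(490²+500²) = √490100 ≈ 700.07, ∠ = arctan(500/490) ≈ 45.58°
pole (s+50): 50 + j500 → |·| = √(50²+500²) = √252500 ≈ 502.49, ∠ = arctan(500/50) ≈ 84.29°
pole (s+200): 200 + j500 → |·| = √(200²+500²) = √290000 ≈ 538.52, ∠ = arctan(500/200) ≈ 68.20°
pole (s+2000): 2000 + j500 → |·| = √(2000²+500²) = √4250000 ≈ 2061.6, ∠ = arctan(500/2000) ≈ 14.04°
|T| = 5 · 3.5067e+05 / 5.5787e+08 ≈ 0.0031429
Gain = 20 log₁₀(0.0031429) ≈ -50.05 dB
∠T = 132.15° − 166.53° = -34.38°

-50.1 dB, -34.4°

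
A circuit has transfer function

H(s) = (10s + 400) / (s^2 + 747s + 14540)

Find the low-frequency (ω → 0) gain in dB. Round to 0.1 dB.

-31.2 dB

H(0) = 400 / 14540 ≈ 0.02751
20 log₁₀(0.02751) ≈ -31.21 dB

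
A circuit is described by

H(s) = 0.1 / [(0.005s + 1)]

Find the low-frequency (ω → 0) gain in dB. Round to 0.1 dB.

-20.0 dB

H(0) = 0.1 · 1 / 1 = 0.1
20 log₁₀(0.1) ≈ -20.00 dB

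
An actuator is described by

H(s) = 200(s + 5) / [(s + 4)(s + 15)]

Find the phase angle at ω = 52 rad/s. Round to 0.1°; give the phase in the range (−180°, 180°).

At s = jω = j52:
zero (s+5): 5 + j52 → |·| = √(5²+52²) = √2729 ≈ 52.24, ∠ = arctan(52/5) ≈ 84.51°
pole (s+4): 4 + j52 → |·| = √(4²+52²) = √2720 ≈ 52.154, ∠ = arctan(52/4) ≈ 85.60°
pole (s+15): 15 + j52 → |·| = √(15²+52²) = √2929 ≈ 54.12, ∠ = arctan(52/15) ≈ 73.91°
∠H = 84.51° − 159.51° = -75.00°

-75.0°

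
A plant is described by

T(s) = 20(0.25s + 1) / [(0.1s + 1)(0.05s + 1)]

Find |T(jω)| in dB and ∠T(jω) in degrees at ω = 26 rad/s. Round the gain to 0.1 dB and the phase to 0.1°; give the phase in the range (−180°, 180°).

At ω = 26 rad/s:
zero (1 + j26·0.25) = 1 + j6.5 → |·| ≈ 6.5765, ∠ ≈ 81.25°
pole (1 + j26·0.1) = 1 + j2.6 → |·| ≈ 2.7857, ∠ ≈ 68.96°
pole (1 + j26·0.05) = 1 + j1.3 → |·| ≈ 1.6401, ∠ ≈ 52.43°
|T| = 20 · 6.5765 / (2.7857 · 1.6401) ≈ 28.789
Gain = 20 log₁₀(28.789) ≈ 29.18 dB
∠T = (81.25°) − (68.96° + 52.43°) = -40.14°

29.2 dB, -40.1°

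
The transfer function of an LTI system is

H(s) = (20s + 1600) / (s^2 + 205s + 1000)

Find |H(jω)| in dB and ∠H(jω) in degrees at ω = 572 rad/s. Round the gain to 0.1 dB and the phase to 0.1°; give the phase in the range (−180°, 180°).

Substitute s = j572:
Numerator: 20(j572) + 1600 = 1600 + j11440
Denominator: (j572)^2 + 205(j572) + 1000 = -326184 + j117260
|N| = √(1600² + 11440²) ≈ 11551, ∠N ≈ 82.04°
|D| = √(326184² + 117260²) ≈ 3.4662e+05, ∠D ≈ 160.23°
|H| = 11551 / 3.4662e+05 ≈ 0.033325
Gain = 20 log₁₀(0.033325) ≈ -29.54 dB
∠H = 82.04° − 160.23° = -78.19°

-29.5 dB, -78.2°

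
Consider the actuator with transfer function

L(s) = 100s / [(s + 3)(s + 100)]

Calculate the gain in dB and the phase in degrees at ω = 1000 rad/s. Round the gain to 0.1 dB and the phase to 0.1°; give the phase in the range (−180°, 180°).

At s = jω = j1000:
zero at origin: s = j1000 → |·| = 1000, ∠ = 90.00°
pole (s+3): 3 + j1000 → |·| = √(3²+1000²) = √1000009 ≈ 1000, ∠ = arctan(1000/3) ≈ 89.83°
pole (s+100): 100 + j1000 → |·| = √(100²+1000²) = √1010000 ≈ 1005, ∠ = arctan(1000/100) ≈ 84.29°
|L| = 100 · 1000 / 1.005e+06 ≈ 0.099502
Gain = 20 log₁₀(0.099502) ≈ -20.04 dB
∠L = 90.00° − 174.12° = -84.12°

-20.0 dB, -84.1°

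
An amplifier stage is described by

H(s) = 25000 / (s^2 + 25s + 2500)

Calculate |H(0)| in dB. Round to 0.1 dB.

H(0) = 25000 / 2500 = 10
20 log₁₀(10) ≈ 20.00 dB

20.0 dB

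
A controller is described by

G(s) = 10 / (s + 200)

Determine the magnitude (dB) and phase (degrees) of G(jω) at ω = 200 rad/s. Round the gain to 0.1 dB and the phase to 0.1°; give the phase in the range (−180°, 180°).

-29.0 dB, -45.0°

At s = jω = j200:
pole (s+200): 200 + j200 → |·| = √(200²+200²) = √80000 ≈ 282.84, ∠ = arctan(200/200) ≈ 45.00°
|G| = 10 / 282.84 ≈ 0.035356
Gain = 20 log₁₀(0.035356) ≈ -29.03 dB
∠G = 0.00° − 45.00° = -45.00°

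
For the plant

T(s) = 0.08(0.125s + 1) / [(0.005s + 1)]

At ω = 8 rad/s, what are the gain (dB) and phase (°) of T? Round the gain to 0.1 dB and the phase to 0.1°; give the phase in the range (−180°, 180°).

At ω = 8 rad/s:
zero (1 + j8·0.125) = 1 + j1 → |·| ≈ 1.4142, ∠ ≈ 45.00°
pole (1 + j8·0.005) = 1 + j0.04 → |·| ≈ 1.0008, ∠ ≈ 2.29°
|T| = 0.08 · 1.4142 / (1.0008) ≈ 0.11305
Gain = 20 log₁₀(0.11305) ≈ -18.93 dB
∠T = (45.00°) − (2.29°) = 42.71°

-18.9 dB, 42.7°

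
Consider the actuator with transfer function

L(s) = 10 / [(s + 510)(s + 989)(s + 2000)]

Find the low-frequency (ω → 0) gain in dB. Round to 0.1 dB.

L(0) = 10 / (510·989·2000) ≈ 9.913e-09
20 log₁₀(9.913e-09) ≈ -160.08 dB

-160.1 dB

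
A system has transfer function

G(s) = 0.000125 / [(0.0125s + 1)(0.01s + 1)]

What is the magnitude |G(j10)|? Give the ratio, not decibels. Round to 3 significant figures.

0.000123

At ω = 10 rad/s:
pole (1 + j10·0.0125) = 1 + j0.125 → |·| ≈ 1.0078, ∠ ≈ 7.13°
pole (1 + j10·0.01) = 1 + j0.1 → |·| ≈ 1.005, ∠ ≈ 5.71°
|G| = 0.000125 · 1 / (1.0078 · 1.005) ≈ 0.00012342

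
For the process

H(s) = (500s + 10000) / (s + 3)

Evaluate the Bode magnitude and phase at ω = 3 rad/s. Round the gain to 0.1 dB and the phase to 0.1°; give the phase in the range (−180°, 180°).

67.5 dB, -36.5°

Substitute s = j3:
Numerator: 500(j3) + 10000 = 10000 + j1500
Denominator: (j3) + 3 = 3 + j3
|N| = √(10000² + 1500²) ≈ 10112, ∠N ≈ 8.53°
|D| = √(3² + 3²) ≈ 4.2426, ∠D ≈ 45.00°
|H| = 10112 / 4.2426 ≈ 2383.4
Gain = 20 log₁₀(2383.4) ≈ 67.54 dB
∠H = 8.53° − 45.00° = -36.47°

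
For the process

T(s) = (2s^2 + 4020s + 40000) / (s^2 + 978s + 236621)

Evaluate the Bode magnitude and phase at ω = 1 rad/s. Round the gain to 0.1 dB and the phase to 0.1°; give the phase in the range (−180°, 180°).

Substitute s = j1:
Numerator: 2(j1)^2 + 4020(j1) + 40000 = 39998 + j4020
Denominator: (j1)^2 + 978(j1) + 236621 = 236620 + j978
|N| = √(39998² + 4020²) ≈ 40200, ∠N ≈ 5.74°
|D| = √(236620² + 978²) ≈ 2.3662e+05, ∠D ≈ 0.24°
|T| = 40200 / 2.3662e+05 ≈ 0.16989
Gain = 20 log₁₀(0.16989) ≈ -15.40 dB
∠T = 5.74° − 0.24° = 5.50°

-15.4 dB, 5.5°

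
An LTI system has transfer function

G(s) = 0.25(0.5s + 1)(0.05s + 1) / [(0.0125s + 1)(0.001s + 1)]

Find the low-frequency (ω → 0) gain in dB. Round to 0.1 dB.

-12.0 dB

G(0) = 0.25 · 1 / 1 = 0.25
20 log₁₀(0.25) ≈ -12.04 dB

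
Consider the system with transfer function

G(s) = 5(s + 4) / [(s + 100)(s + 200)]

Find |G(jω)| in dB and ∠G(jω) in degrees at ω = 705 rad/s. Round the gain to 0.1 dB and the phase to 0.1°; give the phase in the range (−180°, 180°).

At s = jω = j705:
zero (s+4): 4 + j705 → |·| = √(4²+705²) = √497041 ≈ 705.01, ∠ = arctan(705/4) ≈ 89.67°
pole (s+100): 100 + j705 → |·| = √(100²+705²) = √507025 ≈ 712.06, ∠ = arctan(705/100) ≈ 81.93°
pole (s+200): 200 + j705 → |·| = √(200²+705²) = √537025 ≈ 732.82, ∠ = arctan(705/200) ≈ 74.16°
|G| = 5 · 705.01 / 5.2181e+05 ≈ 0.0067554
Gain = 20 log₁₀(0.0067554) ≈ -43.41 dB
∠G = 89.67° − 156.09° = -66.42°

-43.4 dB, -66.4°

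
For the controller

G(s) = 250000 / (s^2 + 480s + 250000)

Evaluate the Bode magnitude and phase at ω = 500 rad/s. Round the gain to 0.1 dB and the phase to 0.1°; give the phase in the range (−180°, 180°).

0.4 dB, -90.0°

At s = jω = j500:
quadratic: (j500)² + 480·j500 + 250000 = 0 + j240000 → |·| ≈ 2.4e+05, ∠ ≈ 90.00°
|G| = 250000 / 2.4e+05 ≈ 1.0417
Gain = 20 log₁₀(1.0417) ≈ 0.35 dB
∠G = 0.00° − 90.00° = -90.00°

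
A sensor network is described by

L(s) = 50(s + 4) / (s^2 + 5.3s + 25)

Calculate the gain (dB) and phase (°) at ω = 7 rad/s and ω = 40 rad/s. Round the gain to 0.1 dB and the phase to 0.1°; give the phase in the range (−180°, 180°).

At s = jω = j7:
zero (s+4): 4 + j7 → |·| = √(4²+7²) = √65 ≈ 8.0623, ∠ = arctan(7/4) ≈ 60.26°
quadratic: (j7)² + 5.3·j7 + 25 = -24 + j37.1 → |·| ≈ 44.186, ∠ ≈ 122.90°
|L| = 50 · 8.0623 / 44.186 ≈ 9.1231
Gain = 20 log₁₀(9.1231) ≈ 19.20 dB
∠L = 60.26° − 122.90° = -62.64°

At s = jω = j40:
zero (s+4): 4 + j40 → |·| = √(4²+40²) = √1616 ≈ 40.2, ∠ = arctan(40/4) ≈ 84.29°
quadratic: (j40)² + 5.3·j40 + 25 = -1575 + j212 → |·| ≈ 1589.2, ∠ ≈ 172.33°
|L| = 50 · 40.2 / 1589.2 ≈ 1.2648
Gain = 20 log₁₀(1.2648) ≈ 2.04 dB
∠L = 84.29° − 172.33° = -88.04°

ω = 7: 19.2 dB, -62.6°; ω = 40: 2.0 dB, -88.0°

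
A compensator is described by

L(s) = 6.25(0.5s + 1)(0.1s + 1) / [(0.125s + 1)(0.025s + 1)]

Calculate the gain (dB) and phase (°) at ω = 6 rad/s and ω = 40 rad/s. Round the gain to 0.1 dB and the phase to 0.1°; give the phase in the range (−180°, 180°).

ω = 6: 25.2 dB, 57.1°; ω = 40: 37.1 dB, 39.4°

At ω = 6 rad/s:
zero (1 + j6·0.5) = 1 + j3 → |·| ≈ 3.1623, ∠ ≈ 71.57°
zero (1 + j6·0.1) = 1 + j0.6 → |·| ≈ 1.1662, ∠ ≈ 30.96°
pole (1 + j6·0.125) = 1 + j0.75 → |·| ≈ 1.25, ∠ ≈ 36.87°
pole (1 + j6·0.025) = 1 + j0.15 → |·| ≈ 1.0112, ∠ ≈ 8.53°
|L| = 6.25 · 3.1623 · 1.1662 / (1.25 · 1.0112) ≈ 18.235
Gain = 20 log₁₀(18.235) ≈ 25.22 dB
∠L = (71.57° + 30.96°) − (36.87° + 8.53°) = 57.13°

At ω = 40 rad/s:
zero (1 + j40·0.5) = 1 + j20 → |·| ≈ 20.025, ∠ ≈ 87.14°
zero (1 + j40·0.1) = 1 + j4 → |·| ≈ 4.1231, ∠ ≈ 75.96°
pole (1 + j40·0.125) = 1 + j5 → |·| ≈ 5.099, ∠ ≈ 78.69°
pole (1 + j40·0.025) = 1 + j1 → |·| ≈ 1.4142, ∠ ≈ 45.00°
|L| = 6.25 · 20.025 · 4.1231 / (5.099 · 1.4142) ≈ 71.562
Gain = 20 log₁₀(71.562) ≈ 37.09 dB
∠L = (87.14° + 75.96°) − (78.69° + 45.00°) = 39.41°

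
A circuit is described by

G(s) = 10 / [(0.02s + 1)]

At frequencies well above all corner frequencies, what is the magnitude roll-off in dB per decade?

-20 dB/decade

Each pole contributes −20 dB/decade at high frequency; each zero contributes +20 dB/decade.
Net: 0 zero(s) − 1 pole(s) → -20 dB/decade.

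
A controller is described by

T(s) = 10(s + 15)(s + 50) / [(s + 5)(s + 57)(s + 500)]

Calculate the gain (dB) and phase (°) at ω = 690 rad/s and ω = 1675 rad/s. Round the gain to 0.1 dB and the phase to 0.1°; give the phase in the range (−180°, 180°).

ω = 690: -38.6 dB, -54.3°; ω = 1675: -44.9 dB, -73.5°

At s = jω = j690:
zero (s+15): 15 + j690 → |·| = √(15²+690²) = √476325 ≈ 690.16, ∠ = arctan(690/15) ≈ 88.75°
zero (s+50): 50 + j690 → |·| = √(50²+690²) = √478600 ≈ 691.81, ∠ = arctan(690/50) ≈ 85.86°
pole (s+5): 5 + j690 → |·| = √(5²+690²) = √476125 ≈ 690.02, ∠ = arctan(690/5) ≈ 89.58°
pole (s+57): 57 + j690 → |·| = √(57²+690²) = √479349 ≈ 692.35, ∠ = arctan(690/57) ≈ 85.28°
pole (s+500): 500 + j690 → |·| = √(500²+690²) = √726100 ≈ 852.12, ∠ = arctan(690/500) ≈ 54.07°
|T| = 10 · 4.7746e+05 / 4.0709e+08 ≈ 0.011729
Gain = 20 log₁₀(0.011729) ≈ -38.61 dB
∠T = 174.61° − 228.93° = -54.32°

At s = jω = j1675:
zero (s+15): 15 + j1675 → |·| = √(15²+1675²) = √2805850 ≈ 1675.1, ∠ = arctan(1675/15) ≈ 89.49°
zero (s+50): 50 + j1675 → |·| = √(50²+1675²) = √2808125 ≈ 1675.7, ∠ = arctan(1675/50) ≈ 88.29°
pole (s+5): 5 + j1675 → |·| = √(5²+1675²) = √2805650 ≈ 1675, ∠ = arctan(1675/5) ≈ 89.83°
pole (s+57): 57 + j1675 → |·| = √(57²+1675²) = √2808874 ≈ 1676, ∠ = arctan(1675/57) ≈ 88.05°
pole (s+500): 500 + j1675 → |·| = √(500²+1675²) = √3055625 ≈ 1748, ∠ = arctan(1675/500) ≈ 73.38°
|T| = 10 · 2.807e+06 / 4.9072e+09 ≈ 0.0057202
Gain = 20 log₁₀(0.0057202) ≈ -44.85 dB
∠T = 177.78° − 251.26° = -73.48°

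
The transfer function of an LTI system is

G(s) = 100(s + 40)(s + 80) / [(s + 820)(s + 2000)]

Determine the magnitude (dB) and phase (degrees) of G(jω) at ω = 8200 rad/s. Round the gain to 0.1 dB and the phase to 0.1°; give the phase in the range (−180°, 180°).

39.7 dB, 18.6°

At s = jω = j8200:
zero (s+40): 40 + j8200 → |·| = √(40²+8200²) = √67241600 ≈ 8200.1, ∠ = arctan(8200/40) ≈ 89.72°
zero (s+80): 80 + j8200 → |·| = √(80²+8200²) = √67246400 ≈ 8200.4, ∠ = arctan(8200/80) ≈ 89.44°
pole (s+820): 820 + j8200 → |·| = √(820²+8200²) = √67912400 ≈ 8240.9, ∠ = arctan(8200/820) ≈ 84.29°
pole (s+2000): 2000 + j8200 → |·| = √(2000²+8200²) = √71240000 ≈ 8440.4, ∠ = arctan(8200/2000) ≈ 76.29°
|G| = 100 · 6.7244e+07 / 6.9556e+07 ≈ 96.676
Gain = 20 log₁₀(96.676) ≈ 39.71 dB
∠G = 179.16° − 160.58° = 18.58°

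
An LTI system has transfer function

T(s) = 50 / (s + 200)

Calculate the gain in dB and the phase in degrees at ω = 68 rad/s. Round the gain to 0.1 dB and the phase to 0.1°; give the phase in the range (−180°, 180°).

-12.5 dB, -18.8°

At s = jω = j68:
pole (s+200): 200 + j68 → |·| = √(200²+68²) = √44624 ≈ 211.24, ∠ = arctan(68/200) ≈ 18.78°
|T| = 50 / 211.24 ≈ 0.2367
Gain = 20 log₁₀(0.2367) ≈ -12.52 dB
∠T = 0.00° − 18.78° = -18.78°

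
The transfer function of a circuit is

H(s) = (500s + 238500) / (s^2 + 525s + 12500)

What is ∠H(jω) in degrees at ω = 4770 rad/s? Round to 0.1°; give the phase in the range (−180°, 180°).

-89.4°

Substitute s = j4770:
Numerator: 500(j4770) + 238500 = 238500 + j2385000
Denominator: (j4770)^2 + 525(j4770) + 12500 = -22740400 + j2504250
|N| = √(238500² + 2385000²) ≈ 2.3969e+06, ∠N ≈ 84.29°
|D| = √(22740400² + 2504250²) ≈ 2.2878e+07, ∠D ≈ 173.72°
∠H = 84.29° − 173.72° = -89.43°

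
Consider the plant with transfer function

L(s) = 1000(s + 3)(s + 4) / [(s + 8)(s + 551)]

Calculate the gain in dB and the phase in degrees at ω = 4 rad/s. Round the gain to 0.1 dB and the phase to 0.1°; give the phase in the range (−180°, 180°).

At s = jω = j4:
zero (s+3): 3 + j4 → |·| = √(3²+4²) = √25 ≈ 5, ∠ = arctan(4/3) ≈ 53.13°
zero (s+4): 4 + j4 → |·| = √(4²+4²) = √32 ≈ 5.6569, ∠ = arctan(4/4) ≈ 45.00°
pole (s+8): 8 + j4 → |·| = √(8²+4²) = √80 ≈ 8.9443, ∠ = arctan(4/8) ≈ 26.57°
pole (s+551): 551 + j4 → |·| = √(551²+4²) = √303617 ≈ 551.01, ∠ = arctan(4/551) ≈ 0.42°
|L| = 1000 · 28.285 / 4928.4 ≈ 5.7392
Gain = 20 log₁₀(5.7392) ≈ 15.18 dB
∠L = 98.13° − 26.99° = 71.14°

15.2 dB, 71.1°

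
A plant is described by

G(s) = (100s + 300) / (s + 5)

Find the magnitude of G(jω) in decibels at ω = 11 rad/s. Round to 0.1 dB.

Substitute s = j11:
Numerator: 100(j11) + 300 = 300 + j1100
Denominator: (j11) + 5 = 5 + j11
|N| = √(300² + 1100²) ≈ 1140.2, ∠N ≈ 74.74°
|D| = √(5² + 11²) ≈ 12.083, ∠D ≈ 65.56°
|G| = 1140.2 / 12.083 ≈ 94.364
Gain = 20 log₁₀(94.364) ≈ 39.50 dB

39.5 dB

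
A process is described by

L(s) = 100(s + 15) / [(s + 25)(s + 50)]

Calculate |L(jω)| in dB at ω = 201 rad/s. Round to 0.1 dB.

-6.4 dB

At s = jω = j201:
zero (s+15): 15 + j201 → |·| = √(15²+201²) = √40626 ≈ 201.56, ∠ = arctan(201/15) ≈ 85.73°
pole (s+25): 25 + j201 → |·| = √(25²+201²) = √41026 ≈ 202.55, ∠ = arctan(201/25) ≈ 82.91°
pole (s+50): 50 + j201 → |·| = √(50²+201²) = √42901 ≈ 207.13, ∠ = arctan(201/50) ≈ 76.03°
|L| = 100 · 201.56 / 41954 ≈ 0.48043
Gain = 20 log₁₀(0.48043) ≈ -6.37 dB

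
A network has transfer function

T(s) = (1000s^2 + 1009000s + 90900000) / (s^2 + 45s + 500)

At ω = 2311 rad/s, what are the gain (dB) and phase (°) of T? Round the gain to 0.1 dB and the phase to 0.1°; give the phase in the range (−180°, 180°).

Substitute s = j2311:
Numerator: 1000(j2311)^2 + 1009000(j2311) + 90900000 = -5249821000 + j2331799000
Denominator: (j2311)^2 + 45(j2311) + 500 = -5340221 + j103995
|N| = √(5249821000² + 2331799000²) ≈ 5.7444e+09, ∠N ≈ 156.05°
|D| = √(5340221² + 103995²) ≈ 5.3412e+06, ∠D ≈ 178.88°
|T| = 5.7444e+09 / 5.3412e+06 ≈ 1075.5
Gain = 20 log₁₀(1075.5) ≈ 60.63 dB
∠T = 156.05° − 178.88° = -22.83°

60.6 dB, -22.8°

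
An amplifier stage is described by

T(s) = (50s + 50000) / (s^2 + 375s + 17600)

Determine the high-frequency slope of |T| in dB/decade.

Each pole contributes −20 dB/decade at high frequency; each zero contributes +20 dB/decade.
Net: 1 zero(s) − 2 pole(s) → -20 dB/decade.

-20 dB/decade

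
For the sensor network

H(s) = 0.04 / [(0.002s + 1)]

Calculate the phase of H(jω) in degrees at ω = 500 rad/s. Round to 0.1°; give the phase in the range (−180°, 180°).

At ω = 500 rad/s:
pole (1 + j500·0.002) = 1 + j1 → |·| ≈ 1.4142, ∠ ≈ 45.00°
∠H = (0°) − (45.00°) = -45.00°

-45.0°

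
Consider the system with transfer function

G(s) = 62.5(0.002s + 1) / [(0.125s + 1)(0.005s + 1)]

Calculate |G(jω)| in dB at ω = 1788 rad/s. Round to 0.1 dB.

At ω = 1788 rad/s:
zero (1 + j1788·0.002) = 1 + j3.576 → |·| ≈ 3.7132, ∠ ≈ 74.38°
pole (1 + j1788·0.125) = 1 + j223.5 → |·| ≈ 223.5, ∠ ≈ 89.74°
pole (1 + j1788·0.005) = 1 + j8.94 → |·| ≈ 8.9958, ∠ ≈ 83.62°
|G| = 62.5 · 3.7132 / (223.5 · 8.9958) ≈ 0.11543
Gain = 20 log₁₀(0.11543) ≈ -18.75 dB

-18.8 dB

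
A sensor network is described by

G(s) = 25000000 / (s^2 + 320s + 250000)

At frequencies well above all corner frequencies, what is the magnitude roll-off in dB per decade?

Each pole contributes −20 dB/decade at high frequency; each zero contributes +20 dB/decade.
Net: 0 zero(s) − 2 pole(s) → -40 dB/decade.

-40 dB/decade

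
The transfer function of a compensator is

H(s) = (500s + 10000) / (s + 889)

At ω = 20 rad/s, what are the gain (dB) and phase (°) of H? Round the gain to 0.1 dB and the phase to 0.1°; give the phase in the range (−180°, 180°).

Substitute s = j20:
Numerator: 500(j20) + 10000 = 10000 + j10000
Denominator: (j20) + 889 = 889 + j20
|N| = √(10000² + 10000²) ≈ 14142, ∠N ≈ 45.00°
|D| = √(889² + 20²) ≈ 889.22, ∠D ≈ 1.29°
|H| = 14142 / 889.22 ≈ 15.904
Gain = 20 log₁₀(15.904) ≈ 24.03 dB
∠H = 45.00° − 1.29° = 43.71°

24.0 dB, 43.7°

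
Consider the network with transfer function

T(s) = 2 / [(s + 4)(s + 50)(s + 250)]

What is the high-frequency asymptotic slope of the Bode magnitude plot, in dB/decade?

-60 dB/decade

Each pole contributes −20 dB/decade at high frequency; each zero contributes +20 dB/decade.
Net: 0 zero(s) − 3 pole(s) → -60 dB/decade.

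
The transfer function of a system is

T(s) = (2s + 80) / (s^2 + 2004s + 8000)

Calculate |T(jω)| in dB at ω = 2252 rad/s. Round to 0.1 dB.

Substitute s = j2252:
Numerator: 2(j2252) + 80 = 80 + j4504
Denominator: (j2252)^2 + 2004(j2252) + 8000 = -5063504 + j4513008
|N| = √(80² + 4504²) ≈ 4504.7, ∠N ≈ 88.98°
|D| = √(5063504² + 4513008²) ≈ 6.7828e+06, ∠D ≈ 138.29°
|T| = 4504.7 / 6.7828e+06 ≈ 0.00066414
Gain = 20 log₁₀(0.00066414) ≈ -63.55 dB

-63.6 dB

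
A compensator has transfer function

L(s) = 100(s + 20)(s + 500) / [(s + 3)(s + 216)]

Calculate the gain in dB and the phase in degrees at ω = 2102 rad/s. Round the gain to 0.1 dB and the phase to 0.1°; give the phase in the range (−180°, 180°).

40.2 dB, -8.0°

At s = jω = j2102:
zero (s+20): 20 + j2102 → |·| = √(20²+2102²) = √4418804 ≈ 2102.1, ∠ = arctan(2102/20) ≈ 89.45°
zero (s+500): 500 + j2102 → |·| = √(500²+2102²) = √4668404 ≈ 2160.6, ∠ = arctan(2102/500) ≈ 76.62°
pole (s+3): 3 + j2102 → |·| = √(3²+2102²) = √4418413 ≈ 2102, ∠ = arctan(2102/3) ≈ 89.92°
pole (s+216): 216 + j2102 → |·| = √(216²+2102²) = √4465060 ≈ 2113.1, ∠ = arctan(2102/216) ≈ 84.13°
|L| = 100 · 4.5418e+06 / 4.4417e+06 ≈ 102.25
Gain = 20 log₁₀(102.25) ≈ 40.19 dB
∠L = 166.07° − 174.05° = -7.98°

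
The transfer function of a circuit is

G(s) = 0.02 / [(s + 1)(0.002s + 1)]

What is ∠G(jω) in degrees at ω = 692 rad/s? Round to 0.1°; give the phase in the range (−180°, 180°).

At ω = 692 rad/s:
pole (1 + j692·1) = 1 + j692 → |·| ≈ 692, ∠ ≈ 89.92°
pole (1 + j692·0.002) = 1 + j1.384 → |·| ≈ 1.7075, ∠ ≈ 54.15°
∠G = (0°) − (89.92° + 54.15°) = -144.07°

-144.1°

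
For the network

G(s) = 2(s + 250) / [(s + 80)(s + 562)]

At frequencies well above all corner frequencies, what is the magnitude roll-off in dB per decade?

-20 dB/decade

Each pole contributes −20 dB/decade at high frequency; each zero contributes +20 dB/decade.
Net: 1 zero(s) − 2 pole(s) → -20 dB/decade.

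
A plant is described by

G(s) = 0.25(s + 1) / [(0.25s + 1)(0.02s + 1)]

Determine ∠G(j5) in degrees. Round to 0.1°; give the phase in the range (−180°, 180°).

At ω = 5 rad/s:
zero (1 + j5·1) = 1 + j5 → |·| ≈ 5.099, ∠ ≈ 78.69°
pole (1 + j5·0.25) = 1 + j1.25 → |·| ≈ 1.6008, ∠ ≈ 51.34°
pole (1 + j5·0.02) = 1 + j0.1 → |·| ≈ 1.005, ∠ ≈ 5.71°
∠G = (78.69°) − (51.34° + 5.71°) = 21.64°

21.6°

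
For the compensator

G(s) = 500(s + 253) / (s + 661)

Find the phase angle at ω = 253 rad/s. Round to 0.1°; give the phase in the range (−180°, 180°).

24.1°

At s = jω = j253:
zero (s+253): 253 + j253 → |·| = √(253²+253²) = √128018 ≈ 357.8, ∠ = arctan(253/253) ≈ 45.00°
pole (s+661): 661 + j253 → |·| = √(661²+253²) = √500930 ≈ 707.76, ∠ = arctan(253/661) ≈ 20.94°
∠G = 45.00° − 20.94° = 24.06°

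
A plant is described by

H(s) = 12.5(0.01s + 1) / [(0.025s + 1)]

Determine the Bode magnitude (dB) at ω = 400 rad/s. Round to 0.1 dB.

At ω = 400 rad/s:
zero (1 + j400·0.01) = 1 + j4 → |·| ≈ 4.1231, ∠ ≈ 75.96°
pole (1 + j400·0.025) = 1 + j10 → |·| ≈ 10.05, ∠ ≈ 84.29°
|H| = 12.5 · 4.1231 / (10.05) ≈ 5.1282
Gain = 20 log₁₀(5.1282) ≈ 14.20 dB

14.2 dB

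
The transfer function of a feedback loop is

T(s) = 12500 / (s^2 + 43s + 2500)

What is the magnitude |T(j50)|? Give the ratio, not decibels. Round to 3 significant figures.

At s = jω = j50:
quadratic: (j50)² + 43·j50 + 2500 = 0 + j2150 → |·| ≈ 2150, ∠ ≈ 90.00°
|T| = 12500 / 2150 ≈ 5.814

5.81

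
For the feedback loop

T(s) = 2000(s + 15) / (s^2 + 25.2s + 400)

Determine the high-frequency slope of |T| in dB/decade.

-20 dB/decade

Each pole contributes −20 dB/decade at high frequency; each zero contributes +20 dB/decade.
Net: 1 zero(s) − 2 pole(s) → -20 dB/decade.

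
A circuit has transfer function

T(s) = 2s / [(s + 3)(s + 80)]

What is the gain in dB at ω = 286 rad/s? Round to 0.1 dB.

At s = jω = j286:
zero at origin: s = j286 → |·| = 286, ∠ = 90.00°
pole (s+3): 3 + j286 → |·| = √(3²+286²) = √81805 ≈ 286.02, ∠ = arctan(286/3) ≈ 89.40°
pole (s+80): 80 + j286 → |·| = √(80²+286²) = √88196 ≈ 296.98, ∠ = arctan(286/80) ≈ 74.37°
|T| = 2 · 286 / 84942 ≈ 0.006734
Gain = 20 log₁₀(0.006734) ≈ -43.43 dB

-43.4 dB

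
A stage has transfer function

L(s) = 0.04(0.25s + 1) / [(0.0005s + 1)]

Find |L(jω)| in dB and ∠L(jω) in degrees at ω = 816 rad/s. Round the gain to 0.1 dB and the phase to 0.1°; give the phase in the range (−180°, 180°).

17.6 dB, 67.5°

At ω = 816 rad/s:
zero (1 + j816·0.25) = 1 + j204 → |·| ≈ 204, ∠ ≈ 89.72°
pole (1 + j816·0.0005) = 1 + j0.408 → |·| ≈ 1.08, ∠ ≈ 22.20°
|L| = 0.04 · 204 / (1.08) ≈ 7.5556
Gain = 20 log₁₀(7.5556) ≈ 17.57 dB
∠L = (89.72°) − (22.20°) = 67.52°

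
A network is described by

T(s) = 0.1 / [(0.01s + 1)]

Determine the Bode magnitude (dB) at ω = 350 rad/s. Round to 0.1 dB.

-31.2 dB

At ω = 350 rad/s:
pole (1 + j350·0.01) = 1 + j3.5 → |·| ≈ 3.6401, ∠ ≈ 74.05°
|T| = 0.1 · 1 / (3.6401) ≈ 0.027472
Gain = 20 log₁₀(0.027472) ≈ -31.22 dB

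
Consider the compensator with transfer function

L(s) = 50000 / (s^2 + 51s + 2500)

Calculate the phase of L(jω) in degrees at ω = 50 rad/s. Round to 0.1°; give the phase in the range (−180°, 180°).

-90.0°

At s = jω = j50:
quadratic: (j50)² + 51·j50 + 2500 = 0 + j2550 → |·| ≈ 2550, ∠ ≈ 90.00°
∠L = 0.00° − 90.00° = -90.00°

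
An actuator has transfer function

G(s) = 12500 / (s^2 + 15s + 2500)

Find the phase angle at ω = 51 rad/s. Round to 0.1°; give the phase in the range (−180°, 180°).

-97.5°

At s = jω = j51:
quadratic: (j51)² + 15·j51 + 2500 = -101 + j765 → |·| ≈ 771.64, ∠ ≈ 97.52°
∠G = 0.00° − 97.52° = -97.52°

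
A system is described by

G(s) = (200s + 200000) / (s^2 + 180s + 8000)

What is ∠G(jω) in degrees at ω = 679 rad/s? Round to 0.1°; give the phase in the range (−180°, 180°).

Substitute s = j679:
Numerator: 200(j679) + 200000 = 200000 + j135800
Denominator: (j679)^2 + 180(j679) + 8000 = -453041 + j122220
|N| = √(200000² + 135800²) ≈ 2.4175e+05, ∠N ≈ 34.18°
|D| = √(453041² + 122220²) ≈ 4.6924e+05, ∠D ≈ 164.90°
∠G = 34.18° − 164.90° = -130.72°

-130.7°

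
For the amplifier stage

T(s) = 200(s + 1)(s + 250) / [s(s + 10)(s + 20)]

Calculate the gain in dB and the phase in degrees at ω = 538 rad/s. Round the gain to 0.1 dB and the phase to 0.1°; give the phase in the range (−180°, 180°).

At s = jω = j538:
zero (s+1): 1 + j538 → |·| = √(1²+538²) = √289445 ≈ 538, ∠ = arctan(538/1) ≈ 89.89°
zero (s+250): 250 + j538 → |·| = √(250²+538²) = √351944 ≈ 593.25, ∠ = arctan(538/250) ≈ 65.08°
pole (s+10): 10 + j538 → |·| = √(10²+538²) = √289544 ≈ 538.09, ∠ = arctan(538/10) ≈ 88.94°
pole (s+20): 20 + j538 → |·| = √(20²+538²) = √289844 ≈ 538.37, ∠ = arctan(538/20) ≈ 87.87°
pole at origin: |s| = 538, ∠ = 90.00° (in denominator)
|T| = 200 · 3.1917e+05 / 1.5585e+08 ≈ 0.40959
Gain = 20 log₁₀(0.40959) ≈ -7.75 dB
∠T = 154.97° − 266.81° = -111.84°

-7.8 dB, -111.8°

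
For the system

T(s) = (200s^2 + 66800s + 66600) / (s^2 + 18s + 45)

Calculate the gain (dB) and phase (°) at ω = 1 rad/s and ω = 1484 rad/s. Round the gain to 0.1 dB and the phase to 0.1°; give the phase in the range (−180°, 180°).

ω = 1: 65.9 dB, 22.9°; ω = 1484: 46.2 dB, -12.0°

Substitute s = j1:
Numerator: 200(j1)^2 + 66800(j1) + 66600 = 66400 + j66800
Denominator: (j1)^2 + 18(j1) + 45 = 44 + j18
|N| = √(66400² + 66800²) ≈ 94187, ∠N ≈ 45.17°
|D| = √(44² + 18²) ≈ 47.539, ∠D ≈ 22.25°
|T| = 94187 / 47.539 ≈ 1981.3
Gain = 20 log₁₀(1981.3) ≈ 65.94 dB
∠T = 45.17° − 22.25° = 22.92°

Substitute s = j1484:
Numerator: 200(j1484)^2 + 66800(j1484) + 66600 = -440384600 + j99131200
Denominator: (j1484)^2 + 18(j1484) + 45 = -2202211 + j26712
|N| = √(440384600² + 99131200²) ≈ 4.514e+08, ∠N ≈ 167.31°
|D| = √(2202211² + 26712²) ≈ 2.2024e+06, ∠D ≈ 179.31°
|T| = 4.514e+08 / 2.2024e+06 ≈ 204.96
Gain = 20 log₁₀(204.96) ≈ 46.23 dB
∠T = 167.31° − 179.31° = -12.00°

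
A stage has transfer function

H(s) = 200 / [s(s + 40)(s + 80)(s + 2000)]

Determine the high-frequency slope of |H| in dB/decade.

Each pole contributes −20 dB/decade at high frequency; each zero contributes +20 dB/decade.
Net: 0 zero(s) − 4 pole(s) → -80 dB/decade.

-80 dB/decade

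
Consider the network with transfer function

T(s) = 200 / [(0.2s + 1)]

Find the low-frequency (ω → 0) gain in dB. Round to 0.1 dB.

46.0 dB

T(0) = 200 · 1 / 1 = 200
20 log₁₀(200) ≈ 46.02 dB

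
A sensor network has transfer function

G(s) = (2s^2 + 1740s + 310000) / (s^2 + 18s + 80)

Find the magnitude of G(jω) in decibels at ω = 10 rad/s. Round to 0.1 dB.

64.7 dB

Substitute s = j10:
Numerator: 2(j10)^2 + 1740(j10) + 310000 = 309800 + j17400
Denominator: (j10)^2 + 18(j10) + 80 = -20 + j180
|N| = √(309800² + 17400²) ≈ 3.1029e+05, ∠N ≈ 3.21°
|D| = √(20² + 180²) ≈ 181.11, ∠D ≈ 96.34°
|G| = 3.1029e+05 / 181.11 ≈ 1713.3
Gain = 20 log₁₀(1713.3) ≈ 64.68 dB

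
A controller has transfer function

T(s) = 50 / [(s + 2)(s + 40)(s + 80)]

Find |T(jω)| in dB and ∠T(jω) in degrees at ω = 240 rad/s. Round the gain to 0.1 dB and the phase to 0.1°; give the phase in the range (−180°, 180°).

At s = jω = j240:
pole (s+2): 2 + j240 → |·| = √(2²+240²) = √57604 ≈ 240.01, ∠ = arctan(240/2) ≈ 89.52°
pole (s+40): 40 + j240 → |·| = √(40²+240²) = √59200 ≈ 243.31, ∠ = arctan(240/40) ≈ 80.54°
pole (s+80): 80 + j240 → |·| = √(80²+240²) = √64000 ≈ 252.98, ∠ = arctan(240/80) ≈ 71.57°
|T| = 50 / 1.4773e+07 ≈ 3.3846e-06
Gain = 20 log₁₀(3.3846e-06) ≈ -109.41 dB
∠T = 0.00° − 241.63° = -241.63° ≡ 118.37° (principal value)

-109.4 dB, 118.4°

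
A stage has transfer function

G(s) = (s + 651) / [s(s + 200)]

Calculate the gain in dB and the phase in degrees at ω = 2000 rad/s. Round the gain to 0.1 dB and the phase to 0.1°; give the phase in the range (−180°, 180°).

-65.6 dB, -102.3°

At s = jω = j2000:
zero (s+651): 651 + j2000 → |·| = √(651²+2000²) = √4423801 ≈ 2103.3, ∠ = arctan(2000/651) ≈ 71.97°
pole (s+200): 200 + j2000 → |·| = √(200²+2000²) = √4040000 ≈ 2010, ∠ = arctan(2000/200) ≈ 84.29°
pole at origin: |s| = 2000, ∠ = 90.00° (in denominator)
|G| = 1 · 2103.3 / 4.02e+06 ≈ 0.00052321
Gain = 20 log₁₀(0.00052321) ≈ -65.63 dB
∠G = 71.97° − 174.29° = -102.32°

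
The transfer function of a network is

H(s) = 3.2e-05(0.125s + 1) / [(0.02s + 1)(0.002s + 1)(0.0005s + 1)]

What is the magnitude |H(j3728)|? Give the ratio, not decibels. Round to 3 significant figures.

1.26e-05

At ω = 3728 rad/s:
zero (1 + j3728·0.125) = 1 + j466 → |·| ≈ 466, ∠ ≈ 89.88°
pole (1 + j3728·0.02) = 1 + j74.56 → |·| ≈ 74.567, ∠ ≈ 89.23°
pole (1 + j3728·0.002) = 1 + j7.456 → |·| ≈ 7.5228, ∠ ≈ 82.36°
pole (1 + j3728·0.0005) = 1 + j1.864 → |·| ≈ 2.1153, ∠ ≈ 61.79°
|H| = 3.2e-05 · 466 / (74.567 · 7.5228 · 2.1153) ≈ 1.2567e-05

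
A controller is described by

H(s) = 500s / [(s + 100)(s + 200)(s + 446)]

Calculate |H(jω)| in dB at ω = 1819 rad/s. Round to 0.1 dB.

At s = jω = j1819:
zero at origin: s = j1819 → |·| = 1819, ∠ = 90.00°
pole (s+100): 100 + j1819 → |·| = √(100²+1819²) = √3318761 ≈ 1821.7, ∠ = arctan(1819/100) ≈ 86.85°
pole (s+200): 200 + j1819 → |·| = √(200²+1819²) = √3348761 ≈ 1830, ∠ = arctan(1819/200) ≈ 83.73°
pole (s+446): 446 + j1819 → |·| = √(446²+1819²) = √3507677 ≈ 1872.9, ∠ = arctan(1819/446) ≈ 76.22°
|H| = 500 · 1819 / 6.2437e+09 ≈ 0.00014567
Gain = 20 log₁₀(0.00014567) ≈ -76.73 dB

-76.7 dB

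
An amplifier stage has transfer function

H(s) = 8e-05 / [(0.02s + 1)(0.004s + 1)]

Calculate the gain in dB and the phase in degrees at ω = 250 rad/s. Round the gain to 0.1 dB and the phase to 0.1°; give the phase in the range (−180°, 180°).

-99.1 dB, -123.7°

At ω = 250 rad/s:
pole (1 + j250·0.02) = 1 + j5 → |·| ≈ 5.099, ∠ ≈ 78.69°
pole (1 + j250·0.004) = 1 + j1 → |·| ≈ 1.4142, ∠ ≈ 45.00°
|H| = 8e-05 · 1 / (5.099 · 1.4142) ≈ 1.1094e-05
Gain = 20 log₁₀(1.1094e-05) ≈ -99.10 dB
∠H = (0°) − (78.69° + 45.00°) = -123.69°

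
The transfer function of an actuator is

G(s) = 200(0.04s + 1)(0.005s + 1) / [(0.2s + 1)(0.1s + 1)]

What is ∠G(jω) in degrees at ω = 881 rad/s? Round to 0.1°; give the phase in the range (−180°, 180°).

At ω = 881 rad/s:
zero (1 + j881·0.04) = 1 + j35.24 → |·| ≈ 35.254, ∠ ≈ 88.37°
zero (1 + j881·0.005) = 1 + j4.405 → |·| ≈ 4.5171, ∠ ≈ 77.21°
pole (1 + j881·0.2) = 1 + j176.2 → |·| ≈ 176.2, ∠ ≈ 89.67°
pole (1 + j881·0.1) = 1 + j88.1 → |·| ≈ 88.106, ∠ ≈ 89.35°
∠G = (88.37° + 77.21°) − (89.67° + 89.35°) = -13.44°

-13.4°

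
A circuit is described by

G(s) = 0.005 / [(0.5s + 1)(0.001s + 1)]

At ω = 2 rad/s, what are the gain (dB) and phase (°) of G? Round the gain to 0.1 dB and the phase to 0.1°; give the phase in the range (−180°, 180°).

-49.0 dB, -45.1°

At ω = 2 rad/s:
pole (1 + j2·0.5) = 1 + j1 → |·| ≈ 1.4142, ∠ ≈ 45.00°
pole (1 + j2·0.001) = 1 + j0.002 → |·| ≈ 1, ∠ ≈ 0.11°
|G| = 0.005 · 1 / (1.4142 · 1) ≈ 0.0035356
Gain = 20 log₁₀(0.0035356) ≈ -49.03 dB
∠G = (0°) − (45.00° + 0.11°) = -45.11°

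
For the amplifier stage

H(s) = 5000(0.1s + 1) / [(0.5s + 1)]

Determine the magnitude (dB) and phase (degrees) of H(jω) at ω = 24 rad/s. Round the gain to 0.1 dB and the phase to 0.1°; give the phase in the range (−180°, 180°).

60.7 dB, -17.9°

At ω = 24 rad/s:
zero (1 + j24·0.1) = 1 + j2.4 → |·| ≈ 2.6, ∠ ≈ 67.38°
pole (1 + j24·0.5) = 1 + j12 → |·| ≈ 12.042, ∠ ≈ 85.24°
|H| = 5000 · 2.6 / (12.042) ≈ 1079.6
Gain = 20 log₁₀(1079.6) ≈ 60.67 dB
∠H = (67.38°) − (85.24°) = -17.86°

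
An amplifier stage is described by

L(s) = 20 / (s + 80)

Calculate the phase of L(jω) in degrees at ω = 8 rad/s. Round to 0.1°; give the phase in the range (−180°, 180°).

-5.7°

Substitute s = j8:
Numerator: 20 = 20 + j0
Denominator: (j8) + 80 = 80 + j8
|N| = √(20² + 0²) ≈ 20, ∠N ≈ 0.00°
|D| = √(80² + 8²) ≈ 80.399, ∠D ≈ 5.71°
∠L = 0.00° − 5.71° = -5.71°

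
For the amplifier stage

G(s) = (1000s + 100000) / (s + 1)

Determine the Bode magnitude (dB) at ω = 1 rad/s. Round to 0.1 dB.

97.0 dB

Substitute s = j1:
Numerator: 1000(j1) + 100000 = 100000 + j1000
Denominator: (j1) + 1 = 1 + j1
|N| = √(100000² + 1000²) ≈ 1e+05, ∠N ≈ 0.57°
|D| = √(1² + 1²) ≈ 1.4142, ∠D ≈ 45.00°
|G| = 1e+05 / 1.4142 ≈ 70711
Gain = 20 log₁₀(70711) ≈ 96.99 dB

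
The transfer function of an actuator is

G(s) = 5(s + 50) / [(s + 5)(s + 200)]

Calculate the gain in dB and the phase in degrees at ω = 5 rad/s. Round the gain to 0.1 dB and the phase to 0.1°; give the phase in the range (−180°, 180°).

-15.0 dB, -40.7°

At s = jω = j5:
zero (s+50): 50 + j5 → |·| = √(50²+5²) = √2525 ≈ 50.249, ∠ = arctan(5/50) ≈ 5.71°
pole (s+5): 5 + j5 → |·| = √(5²+5²) = √50 ≈ 7.0711, ∠ = arctan(5/5) ≈ 45.00°
pole (s+200): 200 + j5 → |·| = √(200²+5²) = √40025 ≈ 200.06, ∠ = arctan(5/200) ≈ 1.43°
|G| = 5 · 50.249 / 1414.6 ≈ 0.17761
Gain = 20 log₁₀(0.17761) ≈ -15.01 dB
∠G = 5.71° − 46.43° = -40.72°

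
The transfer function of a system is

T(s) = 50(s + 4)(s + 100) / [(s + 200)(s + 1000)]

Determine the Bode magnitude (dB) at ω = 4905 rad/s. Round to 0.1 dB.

At s = jω = j4905:
zero (s+4): 4 + j4905 → |·| = √(4²+4905²) = √24059041 ≈ 4905, ∠ = arctan(4905/4) ≈ 89.95°
zero (s+100): 100 + j4905 → |·| = √(100²+4905²) = √24069025 ≈ 4906, ∠ = arctan(4905/100) ≈ 88.83°
pole (s+200): 200 + j4905 → |·| = √(200²+4905²) = √24099025 ≈ 4909.1, ∠ = arctan(4905/200) ≈ 87.67°
pole (s+1000): 1000 + j4905 → |·| = √(1000²+4905²) = √25059025 ≈ 5005.9, ∠ = arctan(4905/1000) ≈ 78.48°
|T| = 50 · 2.4064e+07 / 2.4574e+07 ≈ 48.962
Gain = 20 log₁₀(48.962) ≈ 33.80 dB

33.8 dB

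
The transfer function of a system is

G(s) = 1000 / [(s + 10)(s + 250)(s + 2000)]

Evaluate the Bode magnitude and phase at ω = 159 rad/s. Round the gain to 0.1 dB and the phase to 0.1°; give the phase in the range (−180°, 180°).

-99.5 dB, -123.4°

At s = jω = j159:
pole (s+10): 10 + j159 → |·| = √(10²+159²) = √25381 ≈ 159.31, ∠ = arctan(159/10) ≈ 86.40°
pole (s+250): 250 + j159 → |·| = √(250²+159²) = √87781 ≈ 296.28, ∠ = arctan(159/250) ≈ 32.46°
pole (s+2000): 2000 + j159 → |·| = √(2000²+159²) = √4025281 ≈ 2006.3, ∠ = arctan(159/2000) ≈ 4.55°
|G| = 1000 / 9.4698e+07 ≈ 1.056e-05
Gain = 20 log₁₀(1.056e-05) ≈ -99.53 dB
∠G = 0.00° − 123.41° = -123.41°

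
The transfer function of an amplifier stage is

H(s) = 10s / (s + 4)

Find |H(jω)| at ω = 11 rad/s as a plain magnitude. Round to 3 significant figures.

At s = jω = j11:
zero at origin: s = j11 → |·| = 11, ∠ = 90.00°
pole (s+4): 4 + j11 → |·| = √(4²+11²) = √137 ≈ 11.705, ∠ = arctan(11/4) ≈ 70.02°
|H| = 10 · 11 / 11.705 ≈ 9.3977

9.40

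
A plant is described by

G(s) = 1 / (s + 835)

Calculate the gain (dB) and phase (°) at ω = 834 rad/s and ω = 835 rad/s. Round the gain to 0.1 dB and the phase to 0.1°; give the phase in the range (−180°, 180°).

At s = jω = j834:
pole (s+835): 835 + j834 → |·| = √(835²+834²) = √1392781 ≈ 1180.2, ∠ = arctan(834/835) ≈ 44.97°
|G| = 1 / 1180.2 ≈ 0.00084731
Gain = 20 log₁₀(0.00084731) ≈ -61.44 dB
∠G = 0.00° − 44.97° = -44.97°

At s = jω = j835:
pole (s+835): 835 + j835 → |·| = √(835²+835²) = √1394450 ≈ 1180.9, ∠ = arctan(835/835) ≈ 45.00°
|G| = 1 / 1180.9 ≈ 0.00084681
Gain = 20 log₁₀(0.00084681) ≈ -61.44 dB
∠G = 0.00° − 45.00° = -45.00°

ω = 834: -61.4 dB, -45.0°; ω = 835: -61.4 dB, -45.0°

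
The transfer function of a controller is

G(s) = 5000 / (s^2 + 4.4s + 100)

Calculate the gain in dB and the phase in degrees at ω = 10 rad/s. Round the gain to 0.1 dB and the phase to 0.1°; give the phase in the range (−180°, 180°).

41.1 dB, -90.0°

At s = jω = j10:
quadratic: (j10)² + 4.4·j10 + 100 = 0 + j44 → |·| ≈ 44, ∠ ≈ 90.00°
|G| = 5000 / 44 ≈ 113.64
Gain = 20 log₁₀(113.64) ≈ 41.11 dB
∠G = 0.00° − 90.00° = -90.00°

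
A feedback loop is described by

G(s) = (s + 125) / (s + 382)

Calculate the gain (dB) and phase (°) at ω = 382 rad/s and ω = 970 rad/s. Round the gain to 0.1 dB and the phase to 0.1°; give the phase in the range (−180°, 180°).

ω = 382: -2.6 dB, 26.9°; ω = 970: -0.6 dB, 14.2°

Substitute s = j382:
Numerator: (j382) + 125 = 125 + j382
Denominator: (j382) + 382 = 382 + j382
|N| = √(125² + 382²) ≈ 401.93, ∠N ≈ 71.88°
|D| = √(382² + 382²) ≈ 540.23, ∠D ≈ 45.00°
|G| = 401.93 / 540.23 ≈ 0.744
Gain = 20 log₁₀(0.744) ≈ -2.57 dB
∠G = 71.88° − 45.00° = 26.88°

Substitute s = j970:
Numerator: (j970) + 125 = 125 + j970
Denominator: (j970) + 382 = 382 + j970
|N| = √(125² + 970²) ≈ 978.02, ∠N ≈ 82.66°
|D| = √(382² + 970²) ≈ 1042.5, ∠D ≈ 68.50°
|G| = 978.02 / 1042.5 ≈ 0.93815
Gain = 20 log₁₀(0.93815) ≈ -0.55 dB
∠G = 82.66° − 68.50° = 14.16°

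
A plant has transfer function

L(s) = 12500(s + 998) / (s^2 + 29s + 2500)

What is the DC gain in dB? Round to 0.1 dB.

74.0 dB

L(0) = 12500·998 / 2500 = 4990
20 log₁₀(4990) ≈ 73.96 dB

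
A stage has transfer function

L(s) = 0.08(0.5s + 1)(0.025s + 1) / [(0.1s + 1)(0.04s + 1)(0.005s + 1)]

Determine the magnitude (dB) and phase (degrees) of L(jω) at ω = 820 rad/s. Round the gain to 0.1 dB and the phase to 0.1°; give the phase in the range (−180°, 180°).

At ω = 820 rad/s:
zero (1 + j820·0.5) = 1 + j410 → |·| ≈ 410, ∠ ≈ 89.86°
zero (1 + j820·0.025) = 1 + j20.5 → |·| ≈ 20.524, ∠ ≈ 87.21°
pole (1 + j820·0.1) = 1 + j82 → |·| ≈ 82.006, ∠ ≈ 89.30°
pole (1 + j820·0.04) = 1 + j32.8 → |·| ≈ 32.815, ∠ ≈ 88.25°
pole (1 + j820·0.005) = 1 + j4.1 → |·| ≈ 4.2202, ∠ ≈ 76.29°
|L| = 0.08 · 410 · 20.524 / (82.006 · 32.815 · 4.2202) ≈ 0.059277
Gain = 20 log₁₀(0.059277) ≈ -24.54 dB
∠L = (89.86° + 87.21°) − (89.30° + 88.25° + 76.29°) = -76.77°

-24.5 dB, -76.8°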